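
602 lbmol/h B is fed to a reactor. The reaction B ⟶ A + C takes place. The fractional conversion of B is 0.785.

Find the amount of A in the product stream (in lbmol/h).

473 lbmol/h

B reacted = 0.785 × 602 = 472.6 lbmol/h; ν_B = −1, so ξ = 472.6/1 = 472.6 lbmol/h.
Outlet amounts (n = n₀ + ν ξ):
  B: 602 − 1(472.6) = 129.4
  A: 0 + 1(472.6) = 472.6
  C: 0 + 1(472.6) = 472.6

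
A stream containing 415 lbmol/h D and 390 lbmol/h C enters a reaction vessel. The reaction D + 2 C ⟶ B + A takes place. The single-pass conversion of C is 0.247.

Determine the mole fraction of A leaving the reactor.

0.0636

C reacted = 0.247 × 390 = 96.33 lbmol/h; ν_C = −2, so ξ = 96.33/2 = 48.16 lbmol/h.
Outlet amounts (n = n₀ + ν ξ):
  D: 415 − 1(48.16) = 366.8
  C: 390 − 2(48.16) = 293.7
  B: 0 + 1(48.16) = 48.16
  A: 0 + 1(48.16) = 48.16
Total out = 756.8 lbmol/h; y_A = 48.16 / 756.8 = 0.06364.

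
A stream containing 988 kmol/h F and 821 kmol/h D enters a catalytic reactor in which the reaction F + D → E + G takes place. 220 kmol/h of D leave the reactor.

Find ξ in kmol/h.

For D: n = n₀ − 1ξ → 220 = 821 − 1ξ, giving ξ = 601 kmol/h.
Outlet amounts (n = n₀ + ν ξ):
  F: 988 − 1(601) = 387
  D: 821 − 1(601) = 220
  E: 0 + 1(601) = 601
  G: 0 + 1(601) = 601

ξ = 601 kmol/h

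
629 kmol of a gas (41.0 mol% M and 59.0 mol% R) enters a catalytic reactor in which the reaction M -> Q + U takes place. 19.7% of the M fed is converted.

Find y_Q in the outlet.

M reacted = 0.197 × 257.9 = 50.8 kmol; ν_M = −1, so ξ = 50.8/1 = 50.8 kmol.
Outlet amounts (n = n₀ + ν ξ):
  M: 257.9 − 1(50.8) = 207.1
  Q: 0 + 1(50.8) = 50.8
  U: 0 + 1(50.8) = 50.8
  R: 371.1 (inert)
Total out = 679.8 kmol; y_Q = 50.8 / 679.8 = 0.07473.

0.0747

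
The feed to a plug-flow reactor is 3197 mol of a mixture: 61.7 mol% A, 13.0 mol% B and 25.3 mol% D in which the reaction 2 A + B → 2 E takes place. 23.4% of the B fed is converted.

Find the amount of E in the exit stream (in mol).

B reacted = 0.234 × 415.6 = 97.25 mol; ν_B = −1, so ξ = 97.25/1 = 97.25 mol.
Outlet amounts (n = n₀ + ν ξ):
  A: 1973 − 2(97.25) = 1778
  B: 415.6 − 1(97.25) = 318.4
  E: 0 + 2(97.25) = 194.5
  D: 808.8 (inert)

195 mol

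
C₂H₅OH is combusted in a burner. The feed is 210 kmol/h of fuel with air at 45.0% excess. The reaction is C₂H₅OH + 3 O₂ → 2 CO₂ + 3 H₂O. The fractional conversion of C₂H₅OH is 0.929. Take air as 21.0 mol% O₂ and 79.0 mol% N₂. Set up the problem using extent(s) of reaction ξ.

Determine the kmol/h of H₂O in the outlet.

585 kmol/h

Stoichiometric O₂ = 3 × 210 = 630 kmol/h; O₂ fed = 630 × 1.450 = 913.5 kmol/h.
N₂ fed = 913.5 × 79/21 = 3436 kmol/h.
Fuel reacted = 0.929 × 210 → ξ = 195.1 kmol/h.
Outlet (n = n₀ + ν ξ):
  C₂H₅OH: 210 − 1(195.1) = 14.91
  O₂: 913.5 − 3(195.1) = 328.2
  N₂: 3436 (inert)
  CO₂: 0 + 2(195.1) = 390.2
  H₂O: 0 + 3(195.1) = 585.3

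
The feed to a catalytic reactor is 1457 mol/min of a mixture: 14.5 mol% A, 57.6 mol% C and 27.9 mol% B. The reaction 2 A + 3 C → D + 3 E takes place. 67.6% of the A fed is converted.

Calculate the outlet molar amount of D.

A reacted = 0.676 × 211.3 = 142.8 mol/min; ν_A = −2, so ξ = 142.8/2 = 71.41 mol/min.
Outlet amounts (n = n₀ + ν ξ):
  A: 211.3 − 2(71.41) = 68.45
  C: 839.2 − 3(71.41) = 625
  D: 0 + 1(71.41) = 71.41
  E: 0 + 3(71.41) = 214.2
  B: 406.5 (inert)

71.4 mol/min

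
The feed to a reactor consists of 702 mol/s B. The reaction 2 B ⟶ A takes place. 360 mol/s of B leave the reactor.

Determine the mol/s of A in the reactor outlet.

For B: n = n₀ − 2ξ → 360 = 702 − 2ξ, giving ξ = 171 mol/s.
Outlet amounts (n = n₀ + ν ξ):
  B: 702 − 2(171) = 360
  A: 0 + 1(171) = 171

171 mol/s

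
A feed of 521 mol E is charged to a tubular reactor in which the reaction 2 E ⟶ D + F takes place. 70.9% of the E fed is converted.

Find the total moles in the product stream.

E reacted = 0.709 × 521 = 369.4 mol; ν_E = −2, so ξ = 369.4/2 = 184.7 mol.
Outlet amounts (n = n₀ + ν ξ):
  E: 521 − 2(184.7) = 151.6
  D: 0 + 1(184.7) = 184.7
  F: 0 + 1(184.7) = 184.7
Total out = 151.6 + 184.7 + 184.7 = 521 mol.

521 mol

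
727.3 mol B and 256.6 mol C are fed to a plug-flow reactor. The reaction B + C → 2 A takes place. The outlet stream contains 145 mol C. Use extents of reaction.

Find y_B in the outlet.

For C: n = n₀ − 1ξ → 145 = 256.6 − 1ξ, giving ξ = 111.6 mol.
Outlet amounts (n = n₀ + ν ξ):
  B: 727.3 − 1(111.6) = 615.7
  C: 256.6 − 1(111.6) = 145
  A: 0 + 2(111.6) = 223.2
Total out = 983.9 mol; y_B = 615.7 / 983.9 = 0.6258.

0.626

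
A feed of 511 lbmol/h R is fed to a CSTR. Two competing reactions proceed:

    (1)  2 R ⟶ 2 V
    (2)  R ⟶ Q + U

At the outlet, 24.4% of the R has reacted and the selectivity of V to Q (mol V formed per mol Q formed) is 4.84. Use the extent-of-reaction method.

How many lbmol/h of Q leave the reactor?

Conversion of R: R consumed = 0.244 × 511 = 124.7 lbmol/h = 2ξ₁ + 1ξ₂.
Selectivity: 2ξ₁ / (1ξ₂) = 4.84 → ξ₁ = 2.42 ξ₂.
Substitute: (2·2.42 + 1) ξ₂ = 124.7 → ξ₂ = 21.35 lbmol/h, ξ₁ = 51.67 lbmol/h.
Outlet amounts (n = n₀ + Σ ν·ξ):
  R: 511 − 2(51.67) − 1(21.35) = 386.3
  V: 0 + 2(51.67) = 103.3
  Q: 0 + 1(21.35) = 21.35
  U: 0 + 1(21.35) = 21.35

21.4 lbmol/h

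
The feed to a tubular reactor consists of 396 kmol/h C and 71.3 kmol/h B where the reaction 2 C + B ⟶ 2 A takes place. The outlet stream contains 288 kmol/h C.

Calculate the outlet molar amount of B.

17.3 kmol/h

For C: n = n₀ − 2ξ → 288 = 396 − 2ξ, giving ξ = 54 kmol/h.
Outlet amounts (n = n₀ + ν ξ):
  C: 396 − 2(54) = 288
  B: 71.3 − 1(54) = 17.3
  A: 0 + 2(54) = 108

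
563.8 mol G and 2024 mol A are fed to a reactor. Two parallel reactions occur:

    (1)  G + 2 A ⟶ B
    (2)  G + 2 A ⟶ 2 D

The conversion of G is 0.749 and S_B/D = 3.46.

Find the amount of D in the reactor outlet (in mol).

107 mol

Conversion of G: G consumed = 0.749 × 563.8 = 422.3 mol = 1ξ₁ + 1ξ₂.
Selectivity: 1ξ₁ / (2ξ₂) = 3.46 → ξ₁ = 6.92 ξ₂.
Substitute: (1·6.92 + 1) ξ₂ = 422.3 → ξ₂ = 53.32 mol, ξ₁ = 369 mol.
Outlet amounts (n = n₀ + Σ ν·ξ):
  G: 563.8 − 1(369) − 1(53.32) = 141.5
  A: 2024 − 2(369) − 2(53.32) = 1179
  B: 0 + 1(369) = 369
  D: 0 + 2(53.32) = 106.6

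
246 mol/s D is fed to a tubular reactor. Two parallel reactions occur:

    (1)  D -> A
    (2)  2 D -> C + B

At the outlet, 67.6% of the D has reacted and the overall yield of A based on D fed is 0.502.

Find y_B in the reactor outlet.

Yield of A: 1ξ₁ / 246 = 0.502 → ξ₁ = 123.5 mol/s.
Conversion of D: 1ξ₁ + 2ξ₂ = 0.676 × 246 = 166.3 → ξ₂ = 21.4 mol/s.
Outlet amounts (n = n₀ + Σ ν·ξ):
  D: 246 − 1(123.5) − 2(21.4) = 79.7
  A: 0 + 1(123.5) = 123.5
  C: 0 + 1(21.4) = 21.4
  B: 0 + 1(21.4) = 21.4
Total out = 246 mol/s; y_B = 21.4 / 246 = 0.087.

0.087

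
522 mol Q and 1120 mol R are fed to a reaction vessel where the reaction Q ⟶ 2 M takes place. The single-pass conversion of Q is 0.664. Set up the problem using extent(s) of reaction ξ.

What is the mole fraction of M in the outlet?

Q reacted = 0.664 × 522 = 346.6 mol; ν_Q = −1, so ξ = 346.6/1 = 346.6 mol.
Outlet amounts (n = n₀ + ν ξ):
  Q: 522 − 1(346.6) = 175.4
  M: 0 + 2(346.6) = 693.2
  R: 1120 (inert)
Total out = 1989 mol; y_M = 693.2 / 1989 = 0.3486.

0.349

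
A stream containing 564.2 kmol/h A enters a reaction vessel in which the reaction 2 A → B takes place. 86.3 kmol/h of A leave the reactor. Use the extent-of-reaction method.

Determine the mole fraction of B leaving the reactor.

For A: n = n₀ − 2ξ → 86.3 = 564.2 − 2ξ, giving ξ = 239 kmol/h.
Outlet amounts (n = n₀ + ν ξ):
  A: 564.2 − 2(239) = 86.3
  B: 0 + 1(239) = 239
Total out = 325.2 kmol/h; y_B = 239 / 325.2 = 0.7347.

0.735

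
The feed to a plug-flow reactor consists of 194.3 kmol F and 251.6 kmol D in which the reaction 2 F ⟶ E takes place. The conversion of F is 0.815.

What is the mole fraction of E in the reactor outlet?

0.216

F reacted = 0.815 × 194.3 = 158.4 kmol; ν_F = −2, so ξ = 158.4/2 = 79.18 kmol.
Outlet amounts (n = n₀ + ν ξ):
  F: 194.3 − 2(79.18) = 35.95
  E: 0 + 1(79.18) = 79.18
  D: 251.6 (inert)
Total out = 366.7 kmol; y_E = 79.18 / 366.7 = 0.2159.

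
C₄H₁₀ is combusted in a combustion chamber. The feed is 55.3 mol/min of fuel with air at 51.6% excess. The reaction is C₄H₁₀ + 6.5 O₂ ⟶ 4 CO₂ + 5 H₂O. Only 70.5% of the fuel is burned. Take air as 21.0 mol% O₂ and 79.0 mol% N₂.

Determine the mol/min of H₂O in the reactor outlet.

195 mol/min

Stoichiometric O₂ = 6.5 × 55.3 = 359.4 mol/min; O₂ fed = 359.4 × 1.516 = 544.9 mol/min.
N₂ fed = 544.9 × 79/21 = 2050 mol/min.
Fuel reacted = 0.705 × 55.3 → ξ = 38.99 mol/min.
Outlet (n = n₀ + ν ξ):
  C₄H₁₀: 55.3 − 1(38.99) = 16.31
  O₂: 544.9 − 6.5(38.99) = 291.5
  N₂: 2050 (inert)
  CO₂: 0 + 4(38.99) = 155.9
  H₂O: 0 + 5(38.99) = 194.9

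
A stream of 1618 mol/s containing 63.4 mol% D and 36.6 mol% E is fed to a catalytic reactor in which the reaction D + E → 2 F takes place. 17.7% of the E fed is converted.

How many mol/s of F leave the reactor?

210 mol/s

E reacted = 0.177 × 592.2 = 104.8 mol/s; ν_E = −1, so ξ = 104.8/1 = 104.8 mol/s.
Outlet amounts (n = n₀ + ν ξ):
  D: 1026 − 1(104.8) = 921
  E: 592.2 − 1(104.8) = 487.4
  F: 0 + 2(104.8) = 209.6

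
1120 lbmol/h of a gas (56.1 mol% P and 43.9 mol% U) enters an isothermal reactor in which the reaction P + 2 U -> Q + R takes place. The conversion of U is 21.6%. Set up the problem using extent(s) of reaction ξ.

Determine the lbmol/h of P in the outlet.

575 lbmol/h

U reacted = 0.216 × 491.7 = 106.2 lbmol/h; ν_U = −2, so ξ = 106.2/2 = 53.1 lbmol/h.
Outlet amounts (n = n₀ + ν ξ):
  P: 628.3 − 1(53.1) = 575.2
  U: 491.7 − 2(53.1) = 385.5
  Q: 0 + 1(53.1) = 53.1
  R: 0 + 1(53.1) = 53.1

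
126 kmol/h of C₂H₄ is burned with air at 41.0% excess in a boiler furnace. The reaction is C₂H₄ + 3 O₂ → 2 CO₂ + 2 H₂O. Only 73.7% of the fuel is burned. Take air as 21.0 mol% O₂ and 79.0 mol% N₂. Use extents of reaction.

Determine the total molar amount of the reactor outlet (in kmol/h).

Stoichiometric O₂ = 3 × 126 = 378 kmol/h; O₂ fed = 378 × 1.410 = 533 kmol/h.
N₂ fed = 533 × 79/21 = 2005 kmol/h.
Fuel reacted = 0.737 × 126 → ξ = 92.86 kmol/h.
Outlet (n = n₀ + ν ξ):
  C₂H₄: 126 − 1(92.86) = 33.14
  O₂: 533 − 3(92.86) = 254.4
  N₂: 2005 (inert)
  CO₂: 0 + 2(92.86) = 185.7
  H₂O: 0 + 2(92.86) = 185.7
Total out = 33.14 + 254.4 + 2005 + 185.7 + 185.7 = 2664 kmol/h.

2660 kmol/h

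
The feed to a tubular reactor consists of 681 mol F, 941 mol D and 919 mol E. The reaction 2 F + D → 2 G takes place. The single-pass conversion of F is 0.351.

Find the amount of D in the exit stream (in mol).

F reacted = 0.351 × 681 = 239 mol; ν_F = −2, so ξ = 239/2 = 119.5 mol.
Outlet amounts (n = n₀ + ν ξ):
  F: 681 − 2(119.5) = 442
  D: 941 − 1(119.5) = 821.5
  G: 0 + 2(119.5) = 239
  E: 919 (inert)

821 mol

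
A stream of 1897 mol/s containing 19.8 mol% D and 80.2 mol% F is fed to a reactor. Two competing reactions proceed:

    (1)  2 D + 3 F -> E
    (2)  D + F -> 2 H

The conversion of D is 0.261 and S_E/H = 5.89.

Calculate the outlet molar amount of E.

47 mol/s

Conversion of D: D consumed = 0.261 × 375.6 = 98.03 mol/s = 2ξ₁ + 1ξ₂.
Selectivity: 1ξ₁ / (2ξ₂) = 5.89 → ξ₁ = 11.78 ξ₂.
Substitute: (2·11.78 + 1) ξ₂ = 98.03 → ξ₂ = 3.992 mol/s, ξ₁ = 47.02 mol/s.
Outlet amounts (n = n₀ + Σ ν·ξ):
  D: 375.6 − 2(47.02) − 1(3.992) = 277.6
  F: 1521 − 3(47.02) − 1(3.992) = 1376
  E: 0 + 1(47.02) = 47.02
  H: 0 + 2(3.992) = 7.983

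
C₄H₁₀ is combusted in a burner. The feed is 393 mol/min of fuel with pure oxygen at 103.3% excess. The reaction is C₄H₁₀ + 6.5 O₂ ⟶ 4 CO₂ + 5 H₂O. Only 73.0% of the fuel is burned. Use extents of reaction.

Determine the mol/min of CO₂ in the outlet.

1150 mol/min

Stoichiometric O₂ = 6.5 × 393 = 2554 mol/min; O₂ fed = 2554 × 2.033 = 5193 mol/min.
Fuel reacted = 0.73 × 393 → ξ = 286.9 mol/min.
Outlet (n = n₀ + ν ξ):
  C₄H₁₀: 393 − 1(286.9) = 106.1
  O₂: 5193 − 6.5(286.9) = 3329
  CO₂: 0 + 4(286.9) = 1148
  H₂O: 0 + 5(286.9) = 1434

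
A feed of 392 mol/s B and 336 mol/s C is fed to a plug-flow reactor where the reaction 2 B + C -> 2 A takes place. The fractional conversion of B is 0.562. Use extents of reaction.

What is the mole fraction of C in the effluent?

B reacted = 0.562 × 392 = 220.3 mol/s; ν_B = −2, so ξ = 220.3/2 = 110.2 mol/s.
Outlet amounts (n = n₀ + ν ξ):
  B: 392 − 2(110.2) = 171.7
  C: 336 − 1(110.2) = 225.8
  A: 0 + 2(110.2) = 220.3
Total out = 617.8 mol/s; y_C = 225.8 / 617.8 = 0.3655.

0.366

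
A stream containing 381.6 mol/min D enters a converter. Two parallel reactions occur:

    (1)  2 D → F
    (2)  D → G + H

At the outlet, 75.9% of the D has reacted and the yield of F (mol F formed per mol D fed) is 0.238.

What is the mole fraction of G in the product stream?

Yield of F: 1ξ₁ / 381.6 = 0.238 → ξ₁ = 90.82 mol/min.
Conversion of D: 2ξ₁ + 1ξ₂ = 0.759 × 381.6 = 289.6 → ξ₂ = 108 mol/min.
Outlet amounts (n = n₀ + Σ ν·ξ):
  D: 381.6 − 2(90.82) − 1(108) = 91.97
  F: 0 + 1(90.82) = 90.82
  G: 0 + 1(108) = 108
  H: 0 + 1(108) = 108
Total out = 398.8 mol/min; y_G = 108 / 398.8 = 0.2708.

0.271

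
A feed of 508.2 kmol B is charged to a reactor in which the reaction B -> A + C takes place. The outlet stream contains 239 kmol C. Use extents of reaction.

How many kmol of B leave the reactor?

For C: n = n₀ + 1ξ → 239 = 0 + 1ξ, giving ξ = 239 kmol.
Outlet amounts (n = n₀ + ν ξ):
  B: 508.2 − 1(239) = 269.2
  A: 0 + 1(239) = 239
  C: 0 + 1(239) = 239

269 kmol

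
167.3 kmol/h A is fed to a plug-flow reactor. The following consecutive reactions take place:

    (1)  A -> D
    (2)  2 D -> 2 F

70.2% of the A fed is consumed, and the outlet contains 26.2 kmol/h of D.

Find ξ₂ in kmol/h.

ξ₂ = 45.6 kmol/h

Conversion of A: A consumed = 1ξ₁ = 0.702 × 167.3 → ξ₁ = 117.4 kmol/h.
D balance: n_D = 0 + 1ξ₁ − 2ξ₂ = 26.2 → ξ₂ = (1·117.4 − 26.2)/2 = 45.62 kmol/h.
Outlet amounts (n = n₀ + Σ ν·ξ):
  A: 167.3 − 1(117.4) = 49.86
  D: 0 + 1(117.4) − 2(45.62) = 26.2
  F: 0 + 2(45.62) = 91.24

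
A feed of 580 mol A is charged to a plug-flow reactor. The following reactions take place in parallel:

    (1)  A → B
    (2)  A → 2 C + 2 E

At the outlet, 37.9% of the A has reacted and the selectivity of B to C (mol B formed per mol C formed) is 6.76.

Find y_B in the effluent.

0.327

Conversion of A: A consumed = 0.379 × 580 = 219.8 mol = 1ξ₁ + 1ξ₂.
Selectivity: 1ξ₁ / (2ξ₂) = 6.76 → ξ₁ = 13.52 ξ₂.
Substitute: (1·13.52 + 1) ξ₂ = 219.8 → ξ₂ = 15.14 mol, ξ₁ = 204.7 mol.
Outlet amounts (n = n₀ + Σ ν·ξ):
  A: 580 − 1(204.7) − 1(15.14) = 360.2
  B: 0 + 1(204.7) = 204.7
  C: 0 + 2(15.14) = 30.28
  E: 0 + 2(15.14) = 30.28
Total out = 625.4 mol; y_B = 204.7 / 625.4 = 0.3273.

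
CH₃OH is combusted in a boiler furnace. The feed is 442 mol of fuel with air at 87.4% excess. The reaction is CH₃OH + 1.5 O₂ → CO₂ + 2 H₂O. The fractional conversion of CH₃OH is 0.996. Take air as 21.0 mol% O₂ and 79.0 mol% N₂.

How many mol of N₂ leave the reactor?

4670 mol

Stoichiometric O₂ = 1.5 × 442 = 663 mol; O₂ fed = 663 × 1.874 = 1242 mol.
N₂ fed = 1242 × 79/21 = 4674 mol.
Fuel reacted = 0.996 × 442 → ξ = 440.2 mol.
Outlet (n = n₀ + ν ξ):
  CH₃OH: 442 − 1(440.2) = 1.768
  O₂: 1242 − 1.5(440.2) = 582.1
  N₂: 4674 (inert)
  CO₂: 0 + 1(440.2) = 440.2
  H₂O: 0 + 2(440.2) = 880.5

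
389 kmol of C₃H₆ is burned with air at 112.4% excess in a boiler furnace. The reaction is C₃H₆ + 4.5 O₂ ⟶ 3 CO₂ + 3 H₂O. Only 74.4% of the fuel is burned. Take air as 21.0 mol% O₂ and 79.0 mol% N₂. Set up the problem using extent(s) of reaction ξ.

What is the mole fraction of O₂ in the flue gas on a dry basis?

Stoichiometric O₂ = 4.5 × 389 = 1750 kmol; O₂ fed = 1750 × 2.124 = 3718 kmol.
N₂ fed = 3718 × 79/21 = 13990 kmol.
Fuel reacted = 0.744 × 389 → ξ = 289.4 kmol.
Outlet (n = n₀ + ν ξ):
  C₃H₆: 389 − 1(289.4) = 99.58
  O₂: 3718 − 4.5(289.4) = 2416
  N₂: 13990 (inert)
  CO₂: 0 + 3(289.4) = 868.2
  H₂O: 0 + 3(289.4) = 868.2
Dry total = 17370 kmol; y_O₂ (dry) = 2416 / 17370 = 0.1391.

0.139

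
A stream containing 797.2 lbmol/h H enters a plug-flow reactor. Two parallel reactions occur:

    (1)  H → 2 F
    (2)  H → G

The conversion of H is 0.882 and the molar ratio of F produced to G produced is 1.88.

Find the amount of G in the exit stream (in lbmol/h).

Conversion of H: H consumed = 0.882 × 797.2 = 703.1 lbmol/h = 1ξ₁ + 1ξ₂.
Selectivity: 2ξ₁ / (1ξ₂) = 1.88 → ξ₁ = 0.94 ξ₂.
Substitute: (1·0.94 + 1) ξ₂ = 703.1 → ξ₂ = 362.4 lbmol/h, ξ₁ = 340.7 lbmol/h.
Outlet amounts (n = n₀ + Σ ν·ξ):
  H: 797.2 − 1(340.7) − 1(362.4) = 94.07
  F: 0 + 2(340.7) = 681.4
  G: 0 + 1(362.4) = 362.4

362 lbmol/h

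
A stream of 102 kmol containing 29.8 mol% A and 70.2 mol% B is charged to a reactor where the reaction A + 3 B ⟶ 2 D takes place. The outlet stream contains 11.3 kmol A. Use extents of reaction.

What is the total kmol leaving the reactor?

63.8 kmol

For A: n = n₀ − 1ξ → 11.3 = 30.4 − 1ξ, giving ξ = 19.1 kmol.
Outlet amounts (n = n₀ + ν ξ):
  A: 30.4 − 1(19.1) = 11.3
  B: 71.6 − 3(19.1) = 14.32
  D: 0 + 2(19.1) = 38.19
Total out = 11.3 + 14.32 + 38.19 = 63.81 kmol.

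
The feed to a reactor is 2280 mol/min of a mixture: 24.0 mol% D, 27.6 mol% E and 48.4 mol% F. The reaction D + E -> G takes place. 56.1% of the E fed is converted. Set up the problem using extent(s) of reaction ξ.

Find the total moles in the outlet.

1930 mol/min

E reacted = 0.561 × 629.3 = 353 mol/min; ν_E = −1, so ξ = 353/1 = 353 mol/min.
Outlet amounts (n = n₀ + ν ξ):
  D: 547.2 − 1(353) = 194.2
  E: 629.3 − 1(353) = 276.3
  G: 0 + 1(353) = 353
  F: 1104 (inert)
Total out = 194.2 + 276.3 + 353 + 1104 = 1927 mol/min.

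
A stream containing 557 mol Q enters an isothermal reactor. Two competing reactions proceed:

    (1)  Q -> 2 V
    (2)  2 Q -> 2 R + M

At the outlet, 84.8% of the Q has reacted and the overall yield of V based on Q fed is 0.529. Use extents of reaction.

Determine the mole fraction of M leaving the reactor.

Yield of V: 2ξ₁ / 557 = 0.529 → ξ₁ = 147.3 mol.
Conversion of Q: 1ξ₁ + 2ξ₂ = 0.848 × 557 = 472.3 → ξ₂ = 162.5 mol.
Outlet amounts (n = n₀ + Σ ν·ξ):
  Q: 557 − 1(147.3) − 2(162.5) = 84.66
  V: 0 + 2(147.3) = 294.7
  R: 0 + 2(162.5) = 325
  M: 0 + 1(162.5) = 162.5
Total out = 866.8 mol; y_M = 162.5 / 866.8 = 0.1875.

0.187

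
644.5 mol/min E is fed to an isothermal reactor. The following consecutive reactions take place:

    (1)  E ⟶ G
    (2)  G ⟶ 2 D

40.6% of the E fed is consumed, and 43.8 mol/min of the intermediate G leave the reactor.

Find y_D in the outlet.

Conversion of E: E consumed = 1ξ₁ = 0.406 × 644.5 → ξ₁ = 261.7 mol/min.
G balance: n_G = 0 + 1ξ₁ − 1ξ₂ = 43.8 → ξ₂ = (1·261.7 − 43.8)/1 = 217.9 mol/min.
Outlet amounts (n = n₀ + Σ ν·ξ):
  E: 644.5 − 1(261.7) = 382.8
  G: 0 + 1(261.7) − 1(217.9) = 43.8
  D: 0 + 2(217.9) = 435.7
Total out = 862.4 mol/min; y_D = 435.7 / 862.4 = 0.5053.

0.505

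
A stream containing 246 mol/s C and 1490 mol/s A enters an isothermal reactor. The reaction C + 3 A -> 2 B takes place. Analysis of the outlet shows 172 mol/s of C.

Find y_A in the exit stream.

For C: n = n₀ − 1ξ → 172 = 246 − 1ξ, giving ξ = 74 mol/s.
Outlet amounts (n = n₀ + ν ξ):
  C: 246 − 1(74) = 172
  A: 1490 − 3(74) = 1268
  B: 0 + 2(74) = 148
Total out = 1588 mol/s; y_A = 1268 / 1588 = 0.7985.

0.798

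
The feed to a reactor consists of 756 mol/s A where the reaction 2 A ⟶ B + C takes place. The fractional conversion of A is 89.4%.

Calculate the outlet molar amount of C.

A reacted = 0.894 × 756 = 675.9 mol/s; ν_A = −2, so ξ = 675.9/2 = 337.9 mol/s.
Outlet amounts (n = n₀ + ν ξ):
  A: 756 − 2(337.9) = 80.14
  B: 0 + 1(337.9) = 337.9
  C: 0 + 1(337.9) = 337.9

338 mol/s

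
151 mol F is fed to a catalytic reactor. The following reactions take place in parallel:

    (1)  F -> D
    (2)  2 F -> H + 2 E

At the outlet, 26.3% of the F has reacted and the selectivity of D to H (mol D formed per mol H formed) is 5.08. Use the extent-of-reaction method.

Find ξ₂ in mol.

Conversion of F: F consumed = 0.263 × 151 = 39.71 mol = 1ξ₁ + 2ξ₂.
Selectivity: 1ξ₁ / (1ξ₂) = 5.08 → ξ₁ = 5.08 ξ₂.
Substitute: (1·5.08 + 2) ξ₂ = 39.71 → ξ₂ = 5.609 mol, ξ₁ = 28.49 mol.
Outlet amounts (n = n₀ + Σ ν·ξ):
  F: 151 − 1(28.49) − 2(5.609) = 111.3
  D: 0 + 1(28.49) = 28.49
  H: 0 + 1(5.609) = 5.609
  E: 0 + 2(5.609) = 11.22

ξ₂ = 5.61 mol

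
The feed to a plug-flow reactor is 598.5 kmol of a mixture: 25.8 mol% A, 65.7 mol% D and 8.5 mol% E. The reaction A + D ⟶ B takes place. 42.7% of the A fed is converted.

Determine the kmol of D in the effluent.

327 kmol

A reacted = 0.427 × 154.4 = 65.93 kmol; ν_A = −1, so ξ = 65.93/1 = 65.93 kmol.
Outlet amounts (n = n₀ + ν ξ):
  A: 154.4 − 1(65.93) = 88.48
  D: 393.2 − 1(65.93) = 327.3
  B: 0 + 1(65.93) = 65.93
  E: 50.87 (inert)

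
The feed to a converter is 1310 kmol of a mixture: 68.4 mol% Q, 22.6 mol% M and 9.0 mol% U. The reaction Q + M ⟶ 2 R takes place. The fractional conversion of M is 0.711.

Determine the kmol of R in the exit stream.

421 kmol

M reacted = 0.711 × 296.1 = 210.5 kmol; ν_M = −1, so ξ = 210.5/1 = 210.5 kmol.
Outlet amounts (n = n₀ + ν ξ):
  Q: 896 − 1(210.5) = 685.5
  M: 296.1 − 1(210.5) = 85.56
  R: 0 + 2(210.5) = 421
  U: 117.9 (inert)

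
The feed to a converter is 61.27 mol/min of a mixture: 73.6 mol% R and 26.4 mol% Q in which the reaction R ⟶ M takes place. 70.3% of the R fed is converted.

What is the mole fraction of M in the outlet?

R reacted = 0.703 × 45.09 = 31.7 mol/min; ν_R = −1, so ξ = 31.7/1 = 31.7 mol/min.
Outlet amounts (n = n₀ + ν ξ):
  R: 45.09 − 1(31.7) = 13.39
  M: 0 + 1(31.7) = 31.7
  Q: 16.18 (inert)
Total out = 61.27 mol/min; y_M = 31.7 / 61.27 = 0.5174.

0.517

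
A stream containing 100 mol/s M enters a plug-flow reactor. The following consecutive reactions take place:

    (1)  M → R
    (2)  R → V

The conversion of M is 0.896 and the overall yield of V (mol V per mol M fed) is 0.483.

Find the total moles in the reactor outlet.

Conversion of M: M consumed = 1ξ₁ = 0.896 × 100 → ξ₁ = 89.6 mol/s.
Yield of V: 1ξ₂ / 100 = 0.483 → ξ₂ = 48.3 mol/s.
Outlet amounts (n = n₀ + Σ ν·ξ):
  M: 100 − 1(89.6) = 10.4
  R: 0 + 1(89.6) − 1(48.3) = 41.3
  V: 0 + 1(48.3) = 48.3
Total out = 10.4 + 41.3 + 48.3 = 100 mol/s.

100 mol/s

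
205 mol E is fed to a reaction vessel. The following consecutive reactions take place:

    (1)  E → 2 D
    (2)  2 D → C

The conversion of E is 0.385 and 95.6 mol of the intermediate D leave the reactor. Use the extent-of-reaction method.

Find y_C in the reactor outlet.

0.123

Conversion of E: E consumed = 1ξ₁ = 0.385 × 205 → ξ₁ = 78.92 mol.
D balance: n_D = 0 + 2ξ₁ − 2ξ₂ = 95.6 → ξ₂ = (2·78.92 − 95.6)/2 = 31.12 mol.
Outlet amounts (n = n₀ + Σ ν·ξ):
  E: 205 − 1(78.92) = 126.1
  D: 0 + 2(78.92) − 2(31.12) = 95.6
  C: 0 + 1(31.12) = 31.12
Total out = 252.8 mol; y_C = 31.12 / 252.8 = 0.1231.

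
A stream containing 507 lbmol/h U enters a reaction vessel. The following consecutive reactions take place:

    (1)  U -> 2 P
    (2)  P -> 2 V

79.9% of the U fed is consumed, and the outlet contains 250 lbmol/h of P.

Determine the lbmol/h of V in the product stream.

1120 lbmol/h

Conversion of U: U consumed = 1ξ₁ = 0.799 × 507 → ξ₁ = 405.1 lbmol/h.
P balance: n_P = 0 + 2ξ₁ − 1ξ₂ = 250 → ξ₂ = (2·405.1 − 250)/1 = 560.2 lbmol/h.
Outlet amounts (n = n₀ + Σ ν·ξ):
  U: 507 − 1(405.1) = 101.9
  P: 0 + 2(405.1) − 1(560.2) = 250
  V: 0 + 2(560.2) = 1120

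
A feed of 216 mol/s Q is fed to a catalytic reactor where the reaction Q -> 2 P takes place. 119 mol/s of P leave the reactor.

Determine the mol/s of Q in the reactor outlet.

156 mol/s

For P: n = n₀ + 2ξ → 119 = 0 + 2ξ, giving ξ = 59.5 mol/s.
Outlet amounts (n = n₀ + ν ξ):
  Q: 216 − 1(59.5) = 156.5
  P: 0 + 2(59.5) = 119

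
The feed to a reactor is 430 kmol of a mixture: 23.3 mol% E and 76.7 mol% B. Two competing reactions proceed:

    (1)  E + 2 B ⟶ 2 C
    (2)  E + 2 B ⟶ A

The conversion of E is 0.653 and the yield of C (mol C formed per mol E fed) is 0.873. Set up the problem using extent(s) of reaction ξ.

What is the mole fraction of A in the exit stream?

Yield of C: 2ξ₁ / 100.2 = 0.873 → ξ₁ = 43.73 kmol.
Conversion of E: 1ξ₁ + 1ξ₂ = 0.653 × 100.2 = 65.42 → ξ₂ = 21.69 kmol.
Outlet amounts (n = n₀ + Σ ν·ξ):
  E: 100.2 − 1(43.73) − 1(21.69) = 34.77
  B: 329.8 − 2(43.73) − 2(21.69) = 199
  C: 0 + 2(43.73) = 87.47
  A: 0 + 1(21.69) = 21.69
Total out = 342.9 kmol; y_A = 21.69 / 342.9 = 0.06326.

0.0633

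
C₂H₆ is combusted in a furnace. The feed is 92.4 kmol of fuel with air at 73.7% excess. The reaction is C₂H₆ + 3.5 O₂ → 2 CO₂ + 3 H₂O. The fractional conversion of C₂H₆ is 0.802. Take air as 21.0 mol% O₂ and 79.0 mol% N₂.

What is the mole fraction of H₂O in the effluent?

0.0793

Stoichiometric O₂ = 3.5 × 92.4 = 323.4 kmol; O₂ fed = 323.4 × 1.737 = 561.7 kmol.
N₂ fed = 561.7 × 79/21 = 2113 kmol.
Fuel reacted = 0.802 × 92.4 → ξ = 74.1 kmol.
Outlet (n = n₀ + ν ξ):
  C₂H₆: 92.4 − 1(74.1) = 18.3
  O₂: 561.7 − 3.5(74.1) = 302.4
  N₂: 2113 (inert)
  CO₂: 0 + 2(74.1) = 148.2
  H₂O: 0 + 3(74.1) = 222.3
Total out = 2804 kmol; y_H₂O = 222.3 / 2804 = 0.07927.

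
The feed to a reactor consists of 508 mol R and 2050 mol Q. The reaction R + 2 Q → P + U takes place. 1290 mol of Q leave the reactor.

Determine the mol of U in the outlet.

For Q: n = n₀ − 2ξ → 1290 = 2050 − 2ξ, giving ξ = 380 mol.
Outlet amounts (n = n₀ + ν ξ):
  R: 508 − 1(380) = 128
  Q: 2050 − 2(380) = 1290
  P: 0 + 1(380) = 380
  U: 0 + 1(380) = 380

380 mol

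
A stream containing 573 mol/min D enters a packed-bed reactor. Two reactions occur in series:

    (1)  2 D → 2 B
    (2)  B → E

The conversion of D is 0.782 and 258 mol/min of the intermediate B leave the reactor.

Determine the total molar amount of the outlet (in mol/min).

Conversion of D: D consumed = 2ξ₁ = 0.782 × 573 → ξ₁ = 224 mol/min.
B balance: n_B = 0 + 2ξ₁ − 1ξ₂ = 258 → ξ₂ = (2·224 − 258)/1 = 190.1 mol/min.
Outlet amounts (n = n₀ + Σ ν·ξ):
  D: 573 − 2(224) = 124.9
  B: 0 + 2(224) − 1(190.1) = 258
  E: 0 + 1(190.1) = 190.1
Total out = 124.9 + 258 + 190.1 = 573 mol/min.

573 mol/min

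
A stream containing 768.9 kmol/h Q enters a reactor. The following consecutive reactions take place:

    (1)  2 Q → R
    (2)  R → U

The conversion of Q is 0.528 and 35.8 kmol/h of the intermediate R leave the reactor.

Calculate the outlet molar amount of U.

167 kmol/h

Conversion of Q: Q consumed = 2ξ₁ = 0.528 × 768.9 → ξ₁ = 203 kmol/h.
R balance: n_R = 0 + 1ξ₁ − 1ξ₂ = 35.8 → ξ₂ = (1·203 − 35.8)/1 = 167.2 kmol/h.
Outlet amounts (n = n₀ + Σ ν·ξ):
  Q: 768.9 − 2(203) = 362.9
  R: 0 + 1(203) − 1(167.2) = 35.8
  U: 0 + 1(167.2) = 167.2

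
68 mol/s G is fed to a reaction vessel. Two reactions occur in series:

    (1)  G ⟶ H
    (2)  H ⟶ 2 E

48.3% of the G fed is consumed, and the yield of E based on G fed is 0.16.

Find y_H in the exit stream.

Conversion of G: G consumed = 1ξ₁ = 0.483 × 68 → ξ₁ = 32.84 mol/s.
Yield of E: 2ξ₂ / 68 = 0.16 → ξ₂ = 5.44 mol/s.
Outlet amounts (n = n₀ + Σ ν·ξ):
  G: 68 − 1(32.84) = 35.16
  H: 0 + 1(32.84) − 1(5.44) = 27.4
  E: 0 + 2(5.44) = 10.88
Total out = 73.44 mol/s; y_H = 27.4 / 73.44 = 0.3731.

0.373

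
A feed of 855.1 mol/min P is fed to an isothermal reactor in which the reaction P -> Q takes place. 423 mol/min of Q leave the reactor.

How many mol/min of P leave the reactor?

For Q: n = n₀ + 1ξ → 423 = 0 + 1ξ, giving ξ = 423 mol/min.
Outlet amounts (n = n₀ + ν ξ):
  P: 855.1 − 1(423) = 432.1
  Q: 0 + 1(423) = 423

432 mol/min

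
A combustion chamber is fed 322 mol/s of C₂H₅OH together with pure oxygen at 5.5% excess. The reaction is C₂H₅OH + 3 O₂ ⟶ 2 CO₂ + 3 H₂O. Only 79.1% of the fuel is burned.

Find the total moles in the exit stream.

1600 mol/s

Stoichiometric O₂ = 3 × 322 = 966 mol/s; O₂ fed = 966 × 1.055 = 1019 mol/s.
Fuel reacted = 0.791 × 322 → ξ = 254.7 mol/s.
Outlet (n = n₀ + ν ξ):
  C₂H₅OH: 322 − 1(254.7) = 67.3
  O₂: 1019 − 3(254.7) = 255
  CO₂: 0 + 2(254.7) = 509.4
  H₂O: 0 + 3(254.7) = 764.1
Total out = 67.3 + 255 + 509.4 + 764.1 = 1596 mol/s.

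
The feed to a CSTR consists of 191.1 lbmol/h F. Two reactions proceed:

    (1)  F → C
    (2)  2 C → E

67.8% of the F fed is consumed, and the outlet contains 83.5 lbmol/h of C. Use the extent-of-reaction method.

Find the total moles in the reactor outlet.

168 lbmol/h

Conversion of F: F consumed = 1ξ₁ = 0.678 × 191.1 → ξ₁ = 129.6 lbmol/h.
C balance: n_C = 0 + 1ξ₁ − 2ξ₂ = 83.5 → ξ₂ = (1·129.6 − 83.5)/2 = 23.03 lbmol/h.
Outlet amounts (n = n₀ + Σ ν·ξ):
  F: 191.1 − 1(129.6) = 61.53
  C: 0 + 1(129.6) − 2(23.03) = 83.5
  E: 0 + 1(23.03) = 23.03
Total out = 61.53 + 83.5 + 23.03 = 168.1 lbmol/h.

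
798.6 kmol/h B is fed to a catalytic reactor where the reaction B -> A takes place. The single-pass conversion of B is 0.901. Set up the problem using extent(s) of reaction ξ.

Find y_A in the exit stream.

0.901

B reacted = 0.901 × 798.6 = 719.5 kmol/h; ν_B = −1, so ξ = 719.5/1 = 719.5 kmol/h.
Outlet amounts (n = n₀ + ν ξ):
  B: 798.6 − 1(719.5) = 79.06
  A: 0 + 1(719.5) = 719.5
Total out = 798.6 kmol/h; y_A = 719.5 / 798.6 = 0.901.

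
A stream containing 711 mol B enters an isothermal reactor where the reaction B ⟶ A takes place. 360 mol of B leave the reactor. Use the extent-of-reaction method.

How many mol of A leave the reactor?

351 mol

For B: n = n₀ − 1ξ → 360 = 711 − 1ξ, giving ξ = 351 mol.
Outlet amounts (n = n₀ + ν ξ):
  B: 711 − 1(351) = 360
  A: 0 + 1(351) = 351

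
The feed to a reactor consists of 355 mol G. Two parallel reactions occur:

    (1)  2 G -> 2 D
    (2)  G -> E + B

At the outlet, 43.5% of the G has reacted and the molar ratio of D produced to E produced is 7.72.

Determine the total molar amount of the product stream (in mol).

373 mol

Conversion of G: G consumed = 0.435 × 355 = 154.4 mol = 2ξ₁ + 1ξ₂.
Selectivity: 2ξ₁ / (1ξ₂) = 7.72 → ξ₁ = 3.86 ξ₂.
Substitute: (2·3.86 + 1) ξ₂ = 154.4 → ξ₂ = 17.71 mol, ξ₁ = 68.36 mol.
Outlet amounts (n = n₀ + Σ ν·ξ):
  G: 355 − 2(68.36) − 1(17.71) = 200.6
  D: 0 + 2(68.36) = 136.7
  E: 0 + 1(17.71) = 17.71
  B: 0 + 1(17.71) = 17.71
Total out = 200.6 + 136.7 + 17.71 + 17.71 = 372.7 mol.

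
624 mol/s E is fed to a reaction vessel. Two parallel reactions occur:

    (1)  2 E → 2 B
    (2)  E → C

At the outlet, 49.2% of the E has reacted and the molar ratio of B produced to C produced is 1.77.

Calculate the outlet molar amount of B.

Conversion of E: E consumed = 0.492 × 624 = 307 mol/s = 2ξ₁ + 1ξ₂.
Selectivity: 2ξ₁ / (1ξ₂) = 1.77 → ξ₁ = 0.885 ξ₂.
Substitute: (2·0.885 + 1) ξ₂ = 307 → ξ₂ = 110.8 mol/s, ξ₁ = 98.09 mol/s.
Outlet amounts (n = n₀ + Σ ν·ξ):
  E: 624 − 2(98.09) − 1(110.8) = 317
  B: 0 + 2(98.09) = 196.2
  C: 0 + 1(110.8) = 110.8

196 mol/s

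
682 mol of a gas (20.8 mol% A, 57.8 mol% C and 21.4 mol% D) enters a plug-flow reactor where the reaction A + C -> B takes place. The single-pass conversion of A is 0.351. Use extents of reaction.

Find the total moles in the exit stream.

A reacted = 0.351 × 141.9 = 49.79 mol; ν_A = −1, so ξ = 49.79/1 = 49.79 mol.
Outlet amounts (n = n₀ + ν ξ):
  A: 141.9 − 1(49.79) = 92.06
  C: 394.2 − 1(49.79) = 344.4
  B: 0 + 1(49.79) = 49.79
  D: 145.9 (inert)
Total out = 92.06 + 344.4 + 49.79 + 145.9 = 632.2 mol.

632 mol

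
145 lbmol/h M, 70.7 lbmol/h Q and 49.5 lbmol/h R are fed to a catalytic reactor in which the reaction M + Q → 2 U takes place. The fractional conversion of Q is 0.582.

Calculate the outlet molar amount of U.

Q reacted = 0.582 × 70.7 = 41.15 lbmol/h; ν_Q = −1, so ξ = 41.15/1 = 41.15 lbmol/h.
Outlet amounts (n = n₀ + ν ξ):
  M: 145 − 1(41.15) = 103.9
  Q: 70.7 − 1(41.15) = 29.55
  U: 0 + 2(41.15) = 82.29
  R: 49.5 (inert)

82.3 lbmol/h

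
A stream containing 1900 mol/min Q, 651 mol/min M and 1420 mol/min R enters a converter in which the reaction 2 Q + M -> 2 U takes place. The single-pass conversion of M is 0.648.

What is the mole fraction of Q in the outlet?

0.298

M reacted = 0.648 × 651 = 421.8 mol/min; ν_M = −1, so ξ = 421.8/1 = 421.8 mol/min.
Outlet amounts (n = n₀ + ν ξ):
  Q: 1900 − 2(421.8) = 1056
  M: 651 − 1(421.8) = 229.2
  U: 0 + 2(421.8) = 843.7
  R: 1420 (inert)
Total out = 3549 mol/min; y_Q = 1056 / 3549 = 0.2976.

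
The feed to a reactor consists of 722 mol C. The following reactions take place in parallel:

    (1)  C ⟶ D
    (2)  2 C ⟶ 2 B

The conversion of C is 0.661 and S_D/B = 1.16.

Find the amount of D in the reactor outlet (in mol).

Conversion of C: C consumed = 0.661 × 722 = 477.2 mol = 1ξ₁ + 2ξ₂.
Selectivity: 1ξ₁ / (2ξ₂) = 1.16 → ξ₁ = 2.32 ξ₂.
Substitute: (1·2.32 + 2) ξ₂ = 477.2 → ξ₂ = 110.5 mol, ξ₁ = 256.3 mol.
Outlet amounts (n = n₀ + Σ ν·ξ):
  C: 722 − 1(256.3) − 2(110.5) = 244.8
  D: 0 + 1(256.3) = 256.3
  B: 0 + 2(110.5) = 220.9

256 mol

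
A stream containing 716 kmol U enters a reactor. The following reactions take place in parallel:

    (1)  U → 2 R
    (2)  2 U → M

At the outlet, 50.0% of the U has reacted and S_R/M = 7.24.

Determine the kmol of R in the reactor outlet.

461 kmol

Conversion of U: U consumed = 0.5 × 716 = 358 kmol = 1ξ₁ + 2ξ₂.
Selectivity: 2ξ₁ / (1ξ₂) = 7.24 → ξ₁ = 3.62 ξ₂.
Substitute: (1·3.62 + 2) ξ₂ = 358 → ξ₂ = 63.7 kmol, ξ₁ = 230.6 kmol.
Outlet amounts (n = n₀ + Σ ν·ξ):
  U: 716 − 1(230.6) − 2(63.7) = 358
  R: 0 + 2(230.6) = 461.2
  M: 0 + 1(63.7) = 63.7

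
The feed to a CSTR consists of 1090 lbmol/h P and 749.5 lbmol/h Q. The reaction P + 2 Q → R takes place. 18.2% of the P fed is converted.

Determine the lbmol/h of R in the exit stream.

P reacted = 0.182 × 1090 = 198.4 lbmol/h; ν_P = −1, so ξ = 198.4/1 = 198.4 lbmol/h.
Outlet amounts (n = n₀ + ν ξ):
  P: 1090 − 1(198.4) = 891.6
  Q: 749.5 − 2(198.4) = 352.7
  R: 0 + 1(198.4) = 198.4

198 lbmol/h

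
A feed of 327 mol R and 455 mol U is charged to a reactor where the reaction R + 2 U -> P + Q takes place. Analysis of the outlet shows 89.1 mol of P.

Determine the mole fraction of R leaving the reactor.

0.343

For P: n = n₀ + 1ξ → 89.1 = 0 + 1ξ, giving ξ = 89.1 mol.
Outlet amounts (n = n₀ + ν ξ):
  R: 327 − 1(89.1) = 237.9
  U: 455 − 2(89.1) = 276.8
  P: 0 + 1(89.1) = 89.1
  Q: 0 + 1(89.1) = 89.1
Total out = 692.9 mol; y_R = 237.9 / 692.9 = 0.3433.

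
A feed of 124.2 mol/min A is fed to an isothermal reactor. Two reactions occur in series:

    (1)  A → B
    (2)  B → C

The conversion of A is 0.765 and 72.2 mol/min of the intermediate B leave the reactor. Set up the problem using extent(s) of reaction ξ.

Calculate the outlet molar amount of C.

Conversion of A: A consumed = 1ξ₁ = 0.765 × 124.2 → ξ₁ = 95.01 mol/min.
B balance: n_B = 0 + 1ξ₁ − 1ξ₂ = 72.2 → ξ₂ = (1·95.01 − 72.2)/1 = 22.81 mol/min.
Outlet amounts (n = n₀ + Σ ν·ξ):
  A: 124.2 − 1(95.01) = 29.19
  B: 0 + 1(95.01) − 1(22.81) = 72.2
  C: 0 + 1(22.81) = 22.81

22.8 mol/min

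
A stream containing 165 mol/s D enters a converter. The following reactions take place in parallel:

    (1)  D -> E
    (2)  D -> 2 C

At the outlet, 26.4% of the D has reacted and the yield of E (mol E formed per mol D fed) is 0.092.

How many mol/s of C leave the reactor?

56.8 mol/s

Yield of E: 1ξ₁ / 165 = 0.092 → ξ₁ = 15.18 mol/s.
Conversion of D: 1ξ₁ + 1ξ₂ = 0.264 × 165 = 43.56 → ξ₂ = 28.38 mol/s.
Outlet amounts (n = n₀ + Σ ν·ξ):
  D: 165 − 1(15.18) − 1(28.38) = 121.4
  E: 0 + 1(15.18) = 15.18
  C: 0 + 2(28.38) = 56.76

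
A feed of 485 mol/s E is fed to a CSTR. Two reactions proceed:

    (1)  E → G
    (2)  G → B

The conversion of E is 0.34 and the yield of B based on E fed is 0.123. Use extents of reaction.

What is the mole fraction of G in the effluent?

0.217

Conversion of E: E consumed = 1ξ₁ = 0.34 × 485 → ξ₁ = 164.9 mol/s.
Yield of B: 1ξ₂ / 485 = 0.123 → ξ₂ = 59.66 mol/s.
Outlet amounts (n = n₀ + Σ ν·ξ):
  E: 485 − 1(164.9) = 320.1
  G: 0 + 1(164.9) − 1(59.66) = 105.2
  B: 0 + 1(59.66) = 59.66
Total out = 485 mol/s; y_G = 105.2 / 485 = 0.217.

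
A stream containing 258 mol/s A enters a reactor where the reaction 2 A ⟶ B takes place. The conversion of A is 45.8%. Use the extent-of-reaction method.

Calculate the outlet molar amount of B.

59.1 mol/s

A reacted = 0.458 × 258 = 118.2 mol/s; ν_A = −2, so ξ = 118.2/2 = 59.08 mol/s.
Outlet amounts (n = n₀ + ν ξ):
  A: 258 − 2(59.08) = 139.8
  B: 0 + 1(59.08) = 59.08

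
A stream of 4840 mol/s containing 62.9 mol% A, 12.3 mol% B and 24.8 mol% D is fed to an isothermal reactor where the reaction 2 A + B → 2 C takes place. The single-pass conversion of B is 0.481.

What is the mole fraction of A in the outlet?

B reacted = 0.481 × 595.3 = 286.3 mol/s; ν_B = −1, so ξ = 286.3/1 = 286.3 mol/s.
Outlet amounts (n = n₀ + ν ξ):
  A: 3044 − 2(286.3) = 2472
  B: 595.3 − 1(286.3) = 309
  C: 0 + 2(286.3) = 572.7
  D: 1200 (inert)
Total out = 4554 mol/s; y_A = 2472 / 4554 = 0.5428.

0.543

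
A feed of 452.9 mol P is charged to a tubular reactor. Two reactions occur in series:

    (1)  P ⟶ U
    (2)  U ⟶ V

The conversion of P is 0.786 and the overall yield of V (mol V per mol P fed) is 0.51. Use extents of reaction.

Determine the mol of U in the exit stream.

125 mol

Conversion of P: P consumed = 1ξ₁ = 0.786 × 452.9 → ξ₁ = 356 mol.
Yield of V: 1ξ₂ / 452.9 = 0.51 → ξ₂ = 231 mol.
Outlet amounts (n = n₀ + Σ ν·ξ):
  P: 452.9 − 1(356) = 96.92
  U: 0 + 1(356) − 1(231) = 125
  V: 0 + 1(231) = 231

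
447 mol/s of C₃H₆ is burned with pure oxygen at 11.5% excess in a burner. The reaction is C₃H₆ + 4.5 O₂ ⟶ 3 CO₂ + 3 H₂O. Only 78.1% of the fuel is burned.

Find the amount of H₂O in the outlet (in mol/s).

Stoichiometric O₂ = 4.5 × 447 = 2012 mol/s; O₂ fed = 2012 × 1.115 = 2243 mol/s.
Fuel reacted = 0.781 × 447 → ξ = 349.1 mol/s.
Outlet (n = n₀ + ν ξ):
  C₃H₆: 447 − 1(349.1) = 97.89
  O₂: 2243 − 4.5(349.1) = 671.8
  CO₂: 0 + 3(349.1) = 1047
  H₂O: 0 + 3(349.1) = 1047

1050 mol/s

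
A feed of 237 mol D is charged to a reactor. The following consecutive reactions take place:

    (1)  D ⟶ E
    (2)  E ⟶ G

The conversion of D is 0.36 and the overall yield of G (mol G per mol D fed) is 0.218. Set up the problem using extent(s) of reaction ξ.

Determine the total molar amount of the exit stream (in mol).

237 mol

Conversion of D: D consumed = 1ξ₁ = 0.36 × 237 → ξ₁ = 85.32 mol.
Yield of G: 1ξ₂ / 237 = 0.218 → ξ₂ = 51.67 mol.
Outlet amounts (n = n₀ + Σ ν·ξ):
  D: 237 − 1(85.32) = 151.7
  E: 0 + 1(85.32) − 1(51.67) = 33.65
  G: 0 + 1(51.67) = 51.67
Total out = 151.7 + 33.65 + 51.67 = 237 mol.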